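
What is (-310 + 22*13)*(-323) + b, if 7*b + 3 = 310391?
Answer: 364652/7 ≈ 52093.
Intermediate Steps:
b = 310388/7 (b = -3/7 + (⅐)*310391 = -3/7 + 310391/7 = 310388/7 ≈ 44341.)
(-310 + 22*13)*(-323) + b = (-310 + 22*13)*(-323) + 310388/7 = (-310 + 286)*(-323) + 310388/7 = -24*(-323) + 310388/7 = 7752 + 310388/7 = 364652/7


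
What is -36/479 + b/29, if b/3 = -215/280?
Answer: -120255/777896 ≈ -0.15459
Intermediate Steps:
b = -129/56 (b = 3*(-215/280) = 3*(-215*1/280) = 3*(-43/56) = -129/56 ≈ -2.3036)
-36/479 + b/29 = -36/479 - 129/56/29 = -36*1/479 - 129/56*1/29 = -36/479 - 129/1624 = -120255/777896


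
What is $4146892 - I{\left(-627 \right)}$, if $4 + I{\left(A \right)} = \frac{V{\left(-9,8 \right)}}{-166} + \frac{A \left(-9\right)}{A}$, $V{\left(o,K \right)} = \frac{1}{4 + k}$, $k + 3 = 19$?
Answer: $\frac{13767724601}{3320} \approx 4.1469 \cdot 10^{6}$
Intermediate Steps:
$k = 16$ ($k = -3 + 19 = 16$)
$V{\left(o,K \right)} = \frac{1}{20}$ ($V{\left(o,K \right)} = \frac{1}{4 + 16} = \frac{1}{20}$)
$I{\left(A \right)} = - \frac{43161}{3320}$ ($I{\left(A \right)} = -4 + \left(\frac{1}{20 \left(-166\right)} + \frac{A \left(-9\right)}{A}\right) = -4 + \left(\frac{1}{20} \left(- \frac{1}{166}\right) + \frac{\left(-9\right) A}{A}\right) = -4 - \frac{29881}{3320} = - \frac{43161}{3320}$)
$4146892 - I{\left(-627 \right)} = 4146892 - - \frac{43161}{3320} = 4146892 + \frac{43161}{3320} = \frac{13767724601}{3320}$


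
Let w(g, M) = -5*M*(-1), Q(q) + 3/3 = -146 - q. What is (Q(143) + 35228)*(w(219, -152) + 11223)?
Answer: 365556294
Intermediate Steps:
Q(q) = -147 - q (Q(q) = -1 + (-146 - q) = -147 - q)
w(g, M) = 5*M
(Q(143) + 35228)*(w(219, -152) + 11223) = ((-147 - 1*143) + 35228)*(5*(-152) + 11223) = ((-147 - 143) + 35228)*(-760 + 11223) = (-290 + 35228)*10463 = 34938*10463 = 365556294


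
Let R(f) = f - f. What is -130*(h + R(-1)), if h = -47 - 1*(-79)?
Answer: -4160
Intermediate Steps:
R(f) = 0
h = 32 (h = -47 + 79 = 32)
-130*(h + R(-1)) = -130*(32 + 0) = -130*32 = -4160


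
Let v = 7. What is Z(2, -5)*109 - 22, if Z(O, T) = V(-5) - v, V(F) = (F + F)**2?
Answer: 10115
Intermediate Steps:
V(F) = 4*F**2 (V(F) = (2*F)**2 = 4*F**2)
Z(O, T) = 93 (Z(O, T) = 4*(-5)**2 - 1*7 = 4*25 - 7 = 100 - 7 = 93)
Z(2, -5)*109 - 22 = 93*109 - 22 = 10137 - 22 = 10115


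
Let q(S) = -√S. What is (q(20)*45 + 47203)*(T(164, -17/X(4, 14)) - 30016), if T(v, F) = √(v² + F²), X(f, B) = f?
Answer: -(47203 - 90*√5)*(120064 - 25*√689)/4 ≈ -1.4031e+9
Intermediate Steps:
T(v, F) = √(F² + v²)
(q(20)*45 + 47203)*(T(164, -17/X(4, 14)) - 30016) = (-√20*45 + 47203)*(√((-17/4)² + 164²) - 30016) = (-2*√5*45 + 47203)*(√((-17*¼)² + 26896) - 30016) = (-2*√5*45 + 47203)*(√((-17/4)² + 26896) - 30016) = (-90*√5 + 47203)*(√(289/16 + 26896) - 30016) = (47203 - 90*√5)*(√(430625/16) - 30016) = (47203 - 90*√5)*(25*√689/4 - 30016) = (47203 - 90*√5)*(-30016 + 25*√689/4) = (-30016 + 25*√689/4)*(47203 - 90*√5)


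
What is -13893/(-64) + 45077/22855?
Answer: 320409443/1462720 ≈ 219.05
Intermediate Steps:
-13893/(-64) + 45077/22855 = -13893*(-1/64) + 45077*(1/22855) = 13893/64 + 45077/22855 = 320409443/1462720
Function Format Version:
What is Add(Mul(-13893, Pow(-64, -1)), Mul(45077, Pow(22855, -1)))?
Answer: Rational(320409443, 1462720) ≈ 219.05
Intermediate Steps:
Add(Mul(-13893, Pow(-64, -1)), Mul(45077, Pow(22855, -1))) = Add(Mul(-13893, Rational(-1, 64)), Mul(45077, Rational(1, 22855))) = Add(Rational(13893, 64), Rational(45077, 22855)) = Rational(320409443, 1462720)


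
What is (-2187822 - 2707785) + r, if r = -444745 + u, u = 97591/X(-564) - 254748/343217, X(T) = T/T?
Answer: -1799404956885/343217 ≈ -5.2428e+6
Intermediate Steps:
X(T) = 1
u = 33494635499/343217 (u = 97591/1 - 254748/343217 = 97591*1 - 254748*1/343217 = 97591 - 254748/343217 = 33494635499/343217 ≈ 97590.)
r = -119149409166/343217 (r = -444745 + 33494635499/343217 = -119149409166/343217 ≈ -3.4715e+5)
(-2187822 - 2707785) + r = (-2187822 - 2707785) - 119149409166/343217 = -4895607 - 119149409166/343217 = -1799404956885/343217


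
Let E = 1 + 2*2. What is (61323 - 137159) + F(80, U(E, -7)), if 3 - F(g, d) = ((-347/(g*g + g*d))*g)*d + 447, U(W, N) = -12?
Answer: -1297801/17 ≈ -76341.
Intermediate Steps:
E = 5 (E = 1 + 4 = 5)
F(g, d) = -444 + 347*d*g/(g² + d*g) (F(g, d) = 3 - (((-347/(g*g + g*d))*g)*d + 447) = 3 - (((-347/(g² + d*g))*g)*d + 447) = 3 - ((-347*g/(g² + d*g))*d + 447) = 3 - (-347*d*g/(g² + d*g) + 447) = 3 - (447 - 347*d*g/(g² + d*g)) = 3 + (-447 + 347*d*g/(g² + d*g)) = -444 + 347*d*g/(g² + d*g))
(61323 - 137159) + F(80, U(E, -7)) = (61323 - 137159) + (-444*80 - 97*(-12))/(-12 + 80) = -75836 + (-35520 + 1164)/68 = -75836 + (1/68)*(-34356) = -75836 - 8589/17 = -1297801/17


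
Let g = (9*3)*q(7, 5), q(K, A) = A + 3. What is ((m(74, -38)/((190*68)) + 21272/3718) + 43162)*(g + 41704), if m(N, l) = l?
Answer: 57188496659696/31603 ≈ 1.8096e+9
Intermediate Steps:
q(K, A) = 3 + A
g = 216 (g = (9*3)*(3 + 5) = 27*8 = 216)
((m(74, -38)/((190*68)) + 21272/3718) + 43162)*(g + 41704) = ((-38/(190*68) + 21272/3718) + 43162)*(216 + 41704) = ((-38/12920 + 21272*(1/3718)) + 43162)*41920 = ((-38*1/12920 + 10636/1859) + 43162)*41920 = ((-1/340 + 10636/1859) + 43162)*41920 = (3614381/632060 + 43162)*41920 = (27284588101/632060)*41920 = 57188496659696/31603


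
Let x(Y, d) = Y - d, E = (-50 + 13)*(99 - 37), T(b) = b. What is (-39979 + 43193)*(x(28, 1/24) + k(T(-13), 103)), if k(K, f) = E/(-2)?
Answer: 45315793/12 ≈ 3.7763e+6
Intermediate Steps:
E = -2294 (E = -37*62 = -2294)
k(K, f) = 1147 (k(K, f) = -2294/(-2) = -2294*(-½) = 1147)
(-39979 + 43193)*(x(28, 1/24) + k(T(-13), 103)) = (-39979 + 43193)*((28 - 1/24) + 1147) = 3214*((28 - 1*1/24) + 1147) = 3214*((28 - 1/24) + 1147) = 3214*(671/24 + 1147) = 3214*(28199/24) = 45315793/12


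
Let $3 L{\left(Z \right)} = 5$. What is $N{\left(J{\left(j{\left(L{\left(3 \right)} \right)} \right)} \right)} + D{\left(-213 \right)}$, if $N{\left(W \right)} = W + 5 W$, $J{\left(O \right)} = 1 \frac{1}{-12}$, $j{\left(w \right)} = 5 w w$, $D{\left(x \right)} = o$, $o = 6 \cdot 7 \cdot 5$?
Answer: $\frac{419}{2} \approx 209.5$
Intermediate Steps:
$L{\left(Z \right)} = \frac{5}{3}$ ($L{\left(Z \right)} = \frac{1}{3} \cdot 5 = \frac{5}{3}$)
$o = 210$ ($o = 42 \cdot 5 = 210$)
$D{\left(x \right)} = 210$
$j{\left(w \right)} = 5 w^{2}$
$J{\left(O \right)} = - \frac{1}{12}$ ($J{\left(O \right)} = 1 \left(- \frac{1}{12}\right) = - \frac{1}{12}$)
$N{\left(W \right)} = 6 W$
$N{\left(J{\left(j{\left(L{\left(3 \right)} \right)} \right)} \right)} + D{\left(-213 \right)} = 6 \left(- \frac{1}{12}\right) + 210 = - \frac{1}{2} + 210 = \frac{419}{2}$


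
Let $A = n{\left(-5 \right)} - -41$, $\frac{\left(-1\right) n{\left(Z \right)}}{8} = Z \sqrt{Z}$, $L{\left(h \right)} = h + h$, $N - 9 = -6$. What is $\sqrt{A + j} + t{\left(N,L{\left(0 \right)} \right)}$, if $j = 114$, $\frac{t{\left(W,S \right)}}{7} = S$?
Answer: $\sqrt{155 + 40 i \sqrt{5}} \approx 12.922 + 3.4609 i$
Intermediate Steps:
$N = 3$ ($N = 9 - 6 = 3$)
$L{\left(h \right)} = 2 h$
$t{\left(W,S \right)} = 7 S$
$n{\left(Z \right)} = - 8 Z^{\frac{3}{2}}$ ($n{\left(Z \right)} = - 8 Z \sqrt{Z} = - 8 Z^{\frac{3}{2}}$)
$A = 41 + 40 i \sqrt{5}$ ($A = - 8 \left(-5\right)^{\frac{3}{2}} - -41 = - 8 \left(- 5 i \sqrt{5}\right) + 41 = 40 i \sqrt{5} + 41 = 41 + 40 i \sqrt{5} \approx 41.0 + 89.443 i$)
$\sqrt{A + j} + t{\left(N,L{\left(0 \right)} \right)} = \sqrt{\left(41 + 40 i \sqrt{5}\right) + 114} + 7 \cdot 2 \cdot 0 = \sqrt{155 + 40 i \sqrt{5}} + 7 \cdot 0 = \sqrt{155 + 40 i \sqrt{5}} + 0 = \sqrt{155 + 40 i \sqrt{5}}$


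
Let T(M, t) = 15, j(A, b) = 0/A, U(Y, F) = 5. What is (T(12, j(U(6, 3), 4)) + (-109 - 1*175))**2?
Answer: 72361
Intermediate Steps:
j(A, b) = 0
(T(12, j(U(6, 3), 4)) + (-109 - 1*175))**2 = (15 + (-109 - 1*175))**2 = (15 + (-109 - 175))**2 = (15 - 284)**2 = (-269)**2 = 72361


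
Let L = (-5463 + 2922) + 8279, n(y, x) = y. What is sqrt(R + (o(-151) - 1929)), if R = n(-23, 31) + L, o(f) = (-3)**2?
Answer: sqrt(3795) ≈ 61.604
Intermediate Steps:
o(f) = 9
L = 5738 (L = -2541 + 8279 = 5738)
R = 5715 (R = -23 + 5738 = 5715)
sqrt(R + (o(-151) - 1929)) = sqrt(5715 + (9 - 1929)) = sqrt(5715 - 1920) = sqrt(3795)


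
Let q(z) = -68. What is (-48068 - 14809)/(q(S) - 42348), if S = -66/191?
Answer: 62877/42416 ≈ 1.4824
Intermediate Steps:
S = -66/191 (S = -66*1/191 = -66/191 ≈ -0.34555)
(-48068 - 14809)/(q(S) - 42348) = (-48068 - 14809)/(-68 - 42348) = -62877/(-42416) = -62877*(-1/42416) = 62877/42416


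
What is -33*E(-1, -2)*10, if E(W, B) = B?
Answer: 660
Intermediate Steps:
-33*E(-1, -2)*10 = -33*(-2)*10 = 66*10 = 660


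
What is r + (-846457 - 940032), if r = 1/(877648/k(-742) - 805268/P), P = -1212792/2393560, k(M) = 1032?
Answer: -6172692645790363995/3455208873826 ≈ -1.7865e+6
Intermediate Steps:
P = -151599/299195 (P = -1212792*1/2393560 = -151599/299195 ≈ -0.50669)
r = 2172919/3455208873826 (r = 1/(877648/1032 - 805268/(-151599/299195)) = 1/(877648*(1/1032) - 805268*(-299195/151599)) = 1/(109706/129 + 240932159260/151599) = 1/(3455208873826/2172919) = 2172919/3455208873826 ≈ 6.2888e-7)
r + (-846457 - 940032) = 2172919/3455208873826 + (-846457 - 940032) = 2172919/3455208873826 - 1786489 = -6172692645790363995/3455208873826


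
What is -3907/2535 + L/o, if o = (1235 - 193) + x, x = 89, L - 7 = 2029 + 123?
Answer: 27032/73515 ≈ 0.36771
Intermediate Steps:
L = 2159 (L = 7 + (2029 + 123) = 7 + 2152 = 2159)
o = 1131 (o = (1235 - 193) + 89 = 1042 + 89 = 1131)
-3907/2535 + L/o = -3907/2535 + 2159/1131 = 27032/73515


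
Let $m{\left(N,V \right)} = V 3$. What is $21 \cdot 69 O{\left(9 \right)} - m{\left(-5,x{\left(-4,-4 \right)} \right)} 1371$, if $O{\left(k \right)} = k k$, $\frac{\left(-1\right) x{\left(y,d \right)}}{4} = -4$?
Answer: $51561$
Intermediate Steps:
$x{\left(y,d \right)} = 16$ ($x{\left(y,d \right)} = \left(-4\right) \left(-4\right) = 16$)
$O{\left(k \right)} = k^{2}$
$m{\left(N,V \right)} = 3 V$
$21 \cdot 69 O{\left(9 \right)} - m{\left(-5,x{\left(-4,-4 \right)} \right)} 1371 = 21 \cdot 69 \cdot 9^{2} - 3 \cdot 16 \cdot 1371 = 1449 \cdot 81 - 48 \cdot 1371 = 117369 - 65808 = 51561$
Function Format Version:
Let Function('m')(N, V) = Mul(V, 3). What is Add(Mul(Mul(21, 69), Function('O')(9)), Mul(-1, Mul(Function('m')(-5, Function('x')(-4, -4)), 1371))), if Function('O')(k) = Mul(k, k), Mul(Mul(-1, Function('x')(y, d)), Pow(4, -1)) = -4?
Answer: 51561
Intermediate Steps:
Function('x')(y, d) = 16 (Function('x')(y, d) = Mul(-4, -4) = 16)
Function('O')(k) = Pow(k, 2)
Function('m')(N, V) = Mul(3, V)
Add(Mul(Mul(21, 69), Function('O')(9)), Mul(-1, Mul(Function('m')(-5, Function('x')(-4, -4)), 1371))) = Add(Mul(Mul(21, 69), Pow(9, 2)), Mul(-1, Mul(Mul(3, 16), 1371))) = Add(Mul(1449, 81), Mul(-1, Mul(48, 1371))) = Add(117369, Mul(-1, 65808)) = Add(117369, -65808) = 51561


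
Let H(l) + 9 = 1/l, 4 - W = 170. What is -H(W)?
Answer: 1495/166 ≈ 9.0060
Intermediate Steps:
W = -166 (W = 4 - 1*170 = 4 - 170 = -166)
H(l) = -9 + 1/l
-H(W) = -(-9 + 1/(-166)) = -(-9 - 1/166) = -1*(-1495/166) = 1495/166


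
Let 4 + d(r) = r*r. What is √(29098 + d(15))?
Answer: √29319 ≈ 171.23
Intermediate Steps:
d(r) = -4 + r² (d(r) = -4 + r*r = -4 + r²)
√(29098 + d(15)) = √(29098 + (-4 + 15²)) = √(29098 + (-4 + 225)) = √(29098 + 221) = √29319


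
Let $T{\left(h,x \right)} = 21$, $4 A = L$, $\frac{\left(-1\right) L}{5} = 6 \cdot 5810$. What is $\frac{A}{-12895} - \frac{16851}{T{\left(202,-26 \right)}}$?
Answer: $- \frac{14425238}{18053} \approx -799.05$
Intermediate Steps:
$L = -174300$ ($L = - 5 \cdot 6 \cdot 5810 = \left(-5\right) 34860 = -174300$)
$A = -43575$ ($A = \frac{1}{4} \left(-174300\right) = -43575$)
$\frac{A}{-12895} - \frac{16851}{T{\left(202,-26 \right)}} = - \frac{43575}{-12895} - \frac{16851}{21} = \left(-43575\right) \left(- \frac{1}{12895}\right) - \frac{5617}{7} = \frac{8715}{2579} - \frac{5617}{7} = - \frac{14425238}{18053}$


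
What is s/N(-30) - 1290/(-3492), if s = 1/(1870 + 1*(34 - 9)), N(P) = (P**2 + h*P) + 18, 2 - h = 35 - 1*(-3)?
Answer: 67836311/183631185 ≈ 0.36942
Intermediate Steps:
h = -36 (h = 2 - (35 - 1*(-3)) = 2 - (35 + 3) = 2 - 1*38 = 2 - 38 = -36)
N(P) = 18 + P**2 - 36*P (N(P) = (P**2 - 36*P) + 18 = 18 + P**2 - 36*P)
s = 1/1895 (s = 1/(1870 + 1*25) = 1/(1870 + 25) = 1/1895 ≈ 0.00052770)
s/N(-30) - 1290/(-3492) = 1/(1895*(18 + (-30)**2 - 36*(-30))) - 1290/(-3492) = 1/(1895*(18 + 900 + 1080)) - 1290*(-1/3492) = (1/1895)/1998 + 215/582 = (1/1895)*(1/1998) + 215/582 = 1/3786210 + 215/582 = 67836311/183631185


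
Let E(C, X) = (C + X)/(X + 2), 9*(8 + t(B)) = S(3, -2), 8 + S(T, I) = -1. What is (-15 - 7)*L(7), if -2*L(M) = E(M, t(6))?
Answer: 22/7 ≈ 3.1429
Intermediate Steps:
S(T, I) = -9 (S(T, I) = -8 - 1 = -9)
t(B) = -9 (t(B) = -8 + (⅑)*(-9) = -8 - 1 = -9)
E(C, X) = (C + X)/(2 + X)
L(M) = -9/14 + M/14 (L(M) = -(M - 9)/(2*(2 - 9)) = -(-9 + M)/(2*(-7)) = -(-1)*(-9 + M)/14 = -(9/7 - M/7)/2 = -9/14 + M/14)
(-15 - 7)*L(7) = (-15 - 7)*(-9/14 + (1/14)*7) = -22*(-9/14 + ½) = -22*(-⅐) = 22/7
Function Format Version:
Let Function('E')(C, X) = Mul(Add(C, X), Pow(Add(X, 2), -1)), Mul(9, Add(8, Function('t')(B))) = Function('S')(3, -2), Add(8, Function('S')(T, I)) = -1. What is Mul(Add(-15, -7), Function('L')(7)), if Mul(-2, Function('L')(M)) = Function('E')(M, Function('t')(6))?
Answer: Rational(22, 7) ≈ 3.1429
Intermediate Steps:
Function('S')(T, I) = -9 (Function('S')(T, I) = Add(-8, -1) = -9)
Function('t')(B) = -9 (Function('t')(B) = Add(-8, Mul(Rational(1, 9), -9)) = Add(-8, -1) = -9)
Function('E')(C, X) = Mul(Pow(Add(2, X), -1), Add(C, X)) (Function('E')(C, X) = Mul(Add(C, X), Pow(Add(2, X), -1)) = Mul(Pow(Add(2, X), -1), Add(C, X)))
Function('L')(M) = Add(Rational(-9, 14), Mul(Rational(1, 14), M)) (Function('L')(M) = Mul(Rational(-1, 2), Mul(Pow(Add(2, -9), -1), Add(M, -9))) = Mul(Rational(-1, 2), Mul(Pow(-7, -1), Add(-9, M))) = Mul(Rational(-1, 2), Mul(Rational(-1, 7), Add(-9, M))) = Mul(Rational(-1, 2), Add(Rational(9, 7), Mul(Rational(-1, 7), M))) = Add(Rational(-9, 14), Mul(Rational(1, 14), M)))
Mul(Add(-15, -7), Function('L')(7)) = Mul(Add(-15, -7), Add(Rational(-9, 14), Mul(Rational(1, 14), 7))) = Mul(-22, Add(Rational(-9, 14), Rational(1, 2))) = Mul(-22, Rational(-1, 7)) = Rational(22, 7)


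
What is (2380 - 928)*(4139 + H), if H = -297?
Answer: 5578584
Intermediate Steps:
(2380 - 928)*(4139 + H) = (2380 - 928)*(4139 - 297) = 1452*3842 = 5578584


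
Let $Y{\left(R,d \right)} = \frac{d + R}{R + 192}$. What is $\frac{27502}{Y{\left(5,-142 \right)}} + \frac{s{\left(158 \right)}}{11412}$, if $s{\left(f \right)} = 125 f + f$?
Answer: $- \frac{1717396637}{43429} \approx -39545.0$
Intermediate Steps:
$s{\left(f \right)} = 126 f$
$Y{\left(R,d \right)} = \frac{R + d}{192 + R}$
$\frac{27502}{Y{\left(5,-142 \right)}} + \frac{s{\left(158 \right)}}{11412} = \frac{27502}{\frac{1}{192 + 5} \left(5 - 142\right)} + \frac{126 \cdot 158}{11412} = \frac{27502}{\frac{1}{197} \left(-137\right)} + 19908 \cdot \frac{1}{11412} = \frac{27502}{\frac{1}{197} \left(-137\right)} + \frac{553}{317} = \frac{27502}{- \frac{137}{197}} + \frac{553}{317} = 27502 \left(- \frac{197}{137}\right) + \frac{553}{317} = - \frac{5417894}{137} + \frac{553}{317} = - \frac{1717396637}{43429}$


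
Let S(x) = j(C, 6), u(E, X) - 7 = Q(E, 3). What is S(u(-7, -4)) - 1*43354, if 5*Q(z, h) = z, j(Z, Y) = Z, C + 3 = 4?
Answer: -43353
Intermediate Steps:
C = 1 (C = -3 + 4 = 1)
Q(z, h) = z/5
u(E, X) = 7 + E/5
S(x) = 1
S(u(-7, -4)) - 1*43354 = 1 - 1*43354 = 1 - 43354 = -43353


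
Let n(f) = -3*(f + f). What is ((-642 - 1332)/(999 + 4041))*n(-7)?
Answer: -329/20 ≈ -16.450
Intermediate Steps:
n(f) = -6*f
((-642 - 1332)/(999 + 4041))*n(-7) = ((-642 - 1332)/(999 + 4041))*(-6*(-7)) = -1974/5040*42 = -1974*1/5040*42 = -47/120*42 = -329/20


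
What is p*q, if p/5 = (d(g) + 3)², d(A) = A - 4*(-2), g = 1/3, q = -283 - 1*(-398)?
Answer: 664700/9 ≈ 73856.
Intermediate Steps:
q = 115 (q = -283 + 398 = 115)
g = ⅓ ≈ 0.33333
d(A) = 8 + A (d(A) = A + 8 = 8 + A)
p = 5780/9 (p = 5*((8 + ⅓) + 3)² = 5*(25/3 + 3)² = 5*(34/3)² = 5*(1156/9) = 5780/9 ≈ 642.22)
p*q = (5780/9)*115 = 664700/9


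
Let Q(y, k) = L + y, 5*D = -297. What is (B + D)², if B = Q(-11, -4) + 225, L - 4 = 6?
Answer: 677329/25 ≈ 27093.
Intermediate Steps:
L = 10 (L = 4 + 6 = 10)
D = -297/5 (D = (⅕)*(-297) = -297/5 ≈ -59.400)
Q(y, k) = 10 + y
B = 224 (B = (10 - 11) + 225 = -1 + 225 = 224)
(B + D)² = (224 - 297/5)² = (823/5)² = 677329/25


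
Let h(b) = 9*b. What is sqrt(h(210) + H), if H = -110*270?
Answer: 3*I*sqrt(3090) ≈ 166.76*I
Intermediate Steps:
H = -29700
sqrt(h(210) + H) = sqrt(9*210 - 29700) = sqrt(1890 - 29700) = sqrt(-27810) = 3*I*sqrt(3090)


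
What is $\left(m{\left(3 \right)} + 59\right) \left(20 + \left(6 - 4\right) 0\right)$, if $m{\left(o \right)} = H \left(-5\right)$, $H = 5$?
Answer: $680$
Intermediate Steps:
$m{\left(o \right)} = -25$ ($m{\left(o \right)} = 5 \left(-5\right) = -25$)
$\left(m{\left(3 \right)} + 59\right) \left(20 + \left(6 - 4\right) 0\right) = \left(-25 + 59\right) \left(20 + \left(6 - 4\right) 0\right) = 34 \left(20 + 2 \cdot 0\right) = 34 \left(20 + 0\right) = 34 \cdot 20 = 680$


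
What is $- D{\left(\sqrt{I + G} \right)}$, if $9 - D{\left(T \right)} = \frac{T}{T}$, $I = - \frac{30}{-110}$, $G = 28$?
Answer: $-8$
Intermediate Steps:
$I = \frac{3}{11}$ ($I = \left(-30\right) \left(- \frac{1}{110}\right) = \frac{3}{11} \approx 0.27273$)
$D{\left(T \right)} = 8$ ($D{\left(T \right)} = 9 - \frac{T}{T} = 9 - 1 = 8$)
$- D{\left(\sqrt{I + G} \right)} = \left(-1\right) 8 = -8$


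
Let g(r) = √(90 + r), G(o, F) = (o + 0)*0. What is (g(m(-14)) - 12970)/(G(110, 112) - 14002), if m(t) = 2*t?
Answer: 6485/7001 - √62/14002 ≈ 0.92573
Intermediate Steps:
G(o, F) = 0 (G(o, F) = o*0 = 0)
(g(m(-14)) - 12970)/(G(110, 112) - 14002) = (√(90 + 2*(-14)) - 12970)/(0 - 14002) = (√(90 - 28) - 12970)/(-14002) = (√62 - 12970)*(-1/14002) = (-12970 + √62)*(-1/14002) = 6485/7001 - √62/14002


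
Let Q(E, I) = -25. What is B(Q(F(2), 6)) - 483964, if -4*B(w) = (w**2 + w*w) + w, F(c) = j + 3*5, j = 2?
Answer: -1937081/4 ≈ -4.8427e+5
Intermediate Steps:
F(c) = 17 (F(c) = 2 + 3*5 = 2 + 15 = 17)
B(w) = -w**2/2 - w/4 (B(w) = -((w**2 + w*w) + w)/4 = -((w**2 + w**2) + w)/4 = -(2*w**2 + w)/4 = -(w + 2*w**2)/4 = -w**2/2 - w/4)
B(Q(F(2), 6)) - 483964 = -1/4*(-25)*(1 + 2*(-25)) - 483964 = -1/4*(-25)*(1 - 50) - 483964 = -1/4*(-25)*(-49) - 483964 = -1225/4 - 483964 = -1937081/4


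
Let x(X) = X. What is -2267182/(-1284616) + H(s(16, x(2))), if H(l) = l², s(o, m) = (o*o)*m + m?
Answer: 169696337959/642308 ≈ 2.6420e+5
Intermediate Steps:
s(o, m) = m + m*o² (s(o, m) = o²*m + m = m*o² + m = m + m*o²)
-2267182/(-1284616) + H(s(16, x(2))) = -2267182/(-1284616) + (2*(1 + 16²))² = -2267182*(-1/1284616) + (2*(1 + 256))² = 1133591/642308 + (2*257)² = 1133591/642308 + 514² = 1133591/642308 + 264196 = 169696337959/642308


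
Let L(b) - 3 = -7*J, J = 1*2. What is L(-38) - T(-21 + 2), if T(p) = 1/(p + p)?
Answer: -417/38 ≈ -10.974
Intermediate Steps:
T(p) = 1/(2*p)
J = 2
L(b) = -11 (L(b) = 3 - 7*2 = 3 - 14 = -11)
L(-38) - T(-21 + 2) = -11 - 1/(2*(-21 + 2)) = -11 - 1/(2*(-19)) = -11 - (-1)/(2*19) = -11 - 1*(-1/38) = -11 + 1/38 = -417/38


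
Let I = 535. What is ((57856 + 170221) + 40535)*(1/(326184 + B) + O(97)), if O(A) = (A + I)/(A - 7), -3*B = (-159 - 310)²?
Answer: 64390296301292/34136595 ≈ 1.8863e+6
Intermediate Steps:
B = -219961/3 (B = -(-159 - 310)²/3 = -⅓*(-469)² = -⅓*219961 = -219961/3 ≈ -73320.)
O(A) = (535 + A)/(-7 + A) (O(A) = (A + 535)/(A - 7) = (535 + A)/(-7 + A))
((57856 + 170221) + 40535)*(1/(326184 + B) + O(97)) = ((57856 + 170221) + 40535)*(1/(326184 - 219961/3) + (535 + 97)/(-7 + 97)) = (228077 + 40535)*(1/(758591/3) + 632/90) = 268612*(3/758591 + (1/90)*632) = 268612*(3/758591 + 316/45) = 268612*(239714891/34136595) = 64390296301292/34136595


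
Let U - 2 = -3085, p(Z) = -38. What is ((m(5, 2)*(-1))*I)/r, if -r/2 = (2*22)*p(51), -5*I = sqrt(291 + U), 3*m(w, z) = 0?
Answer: 0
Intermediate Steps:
m(w, z) = 0 (m(w, z) = (1/3)*0 = 0)
U = -3083 (U = 2 - 3085 = -3083)
I = -2*I*sqrt(698)/5 (I = -sqrt(291 - 3083)/5 = -2*I*sqrt(698)/5 ≈ -10.568*I)
r = 3344 (r = -2*2*22*(-38) = -88*(-38) = -2*(-1672) = 3344)
((m(5, 2)*(-1))*I)/r = ((0*(-1))*(-2*I*sqrt(698)/5))/3344 = (0*(-2*I*sqrt(698)/5))*(1/3344) = 0*(1/3344) = 0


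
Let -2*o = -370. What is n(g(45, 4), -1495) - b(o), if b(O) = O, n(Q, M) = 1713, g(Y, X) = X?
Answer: 1528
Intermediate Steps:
o = 185 (o = -½*(-370) = 185)
n(g(45, 4), -1495) - b(o) = 1713 - 1*185 = 1713 - 185 = 1528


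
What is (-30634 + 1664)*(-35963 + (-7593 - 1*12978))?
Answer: 1637789980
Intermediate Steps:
(-30634 + 1664)*(-35963 + (-7593 - 1*12978)) = -28970*(-35963 + (-7593 - 12978)) = -28970*(-35963 - 20571) = -28970*(-56534) = 1637789980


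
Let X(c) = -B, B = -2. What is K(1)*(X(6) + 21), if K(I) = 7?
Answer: 161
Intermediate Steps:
X(c) = 2 (X(c) = -1*(-2) = 2)
K(1)*(X(6) + 21) = 7*(2 + 21) = 7*23 = 161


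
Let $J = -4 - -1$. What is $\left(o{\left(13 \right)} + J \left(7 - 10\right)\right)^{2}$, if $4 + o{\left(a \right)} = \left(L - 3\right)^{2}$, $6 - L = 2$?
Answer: $36$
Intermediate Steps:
$L = 4$ ($L = 6 - 2 = 4$)
$J = -3$ ($J = -4 + 1 = -3$)
$o{\left(a \right)} = -3$ ($o{\left(a \right)} = -4 + \left(4 - 3\right)^{2} = -4 + 1^{2} = -4 + 1 = -3$)
$\left(o{\left(13 \right)} + J \left(7 - 10\right)\right)^{2} = \left(-3 - 3 \left(7 - 10\right)\right)^{2} = \left(-3 - -9\right)^{2} = \left(-3 + 9\right)^{2} = 6^{2} = 36$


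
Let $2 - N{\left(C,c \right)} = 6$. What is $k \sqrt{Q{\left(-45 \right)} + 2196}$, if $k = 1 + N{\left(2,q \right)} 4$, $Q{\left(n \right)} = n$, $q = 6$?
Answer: $- 45 \sqrt{239} \approx -695.68$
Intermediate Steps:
$N{\left(C,c \right)} = -4$ ($N{\left(C,c \right)} = 2 - 6 = -4$)
$k = -15$ ($k = 1 - 16 = -15$)
$k \sqrt{Q{\left(-45 \right)} + 2196} = - 15 \sqrt{-45 + 2196} = - 15 \sqrt{2151} = - 15 \cdot 3 \sqrt{239} = - 45 \sqrt{239}$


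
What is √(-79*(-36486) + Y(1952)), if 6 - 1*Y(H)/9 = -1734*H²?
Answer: 12*√412961713 ≈ 2.4386e+5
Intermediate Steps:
Y(H) = 54 + 15606*H² (Y(H) = 54 - (-15606)*H² = 54 + 15606*H²)
√(-79*(-36486) + Y(1952)) = √(-79*(-36486) + (54 + 15606*1952²)) = √(2882394 + (54 + 15606*3810304)) = √(2882394 + (54 + 59463604224)) = √(2882394 + 59463604278) = √59466486672 = 12*√412961713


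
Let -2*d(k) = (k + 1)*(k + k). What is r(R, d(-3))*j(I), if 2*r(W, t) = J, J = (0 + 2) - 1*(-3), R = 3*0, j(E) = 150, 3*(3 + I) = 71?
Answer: 375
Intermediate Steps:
I = 62/3 (I = -3 + (1/3)*71 = -3 + 71/3 = 62/3 ≈ 20.667)
d(k) = -k*(1 + k) (d(k) = -(k + 1)*(k + k)/2 = -(1 + k)*2*k/2 = -k*(1 + k))
R = 0
J = 5 (J = 2 + 3 = 5)
r(W, t) = 5/2 (r(W, t) = (1/2)*5 = 5/2)
r(R, d(-3))*j(I) = (5/2)*150 = 375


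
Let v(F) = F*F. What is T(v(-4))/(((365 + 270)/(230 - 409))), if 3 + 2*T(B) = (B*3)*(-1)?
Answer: 9129/1270 ≈ 7.1882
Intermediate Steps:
v(F) = F²
T(B) = -3/2 - 3*B/2 (T(B) = -3/2 + ((B*3)*(-1))/2 = -3/2 + ((3*B)*(-1))/2 = -3/2 + (-3*B)/2 = -3/2 - 3*B/2)
T(v(-4))/(((365 + 270)/(230 - 409))) = (-3/2 - 3/2*(-4)²)/(((365 + 270)/(230 - 409))) = (-3/2 - 3/2*16)/((635/(-179))) = (-3/2 - 24)/((635*(-1/179))) = -51/(2*(-635/179)) = -51/2*(-179/635) = 9129/1270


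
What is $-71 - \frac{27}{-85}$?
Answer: $- \frac{6008}{85} \approx -70.682$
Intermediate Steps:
$-71 - \frac{27}{-85} = -71 - - \frac{27}{85} = -71 + \frac{27}{85} = - \frac{6008}{85}$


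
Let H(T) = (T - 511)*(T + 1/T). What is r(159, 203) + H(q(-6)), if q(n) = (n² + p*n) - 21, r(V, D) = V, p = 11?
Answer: 1470433/51 ≈ 28832.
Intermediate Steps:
q(n) = -21 + n² + 11*n (q(n) = (n² + 11*n) - 21 = -21 + n² + 11*n)
H(T) = (-511 + T)*(T + 1/T)
r(159, 203) + H(q(-6)) = 159 + (1 + (-21 + (-6)² + 11*(-6))² - 511*(-21 + (-6)² + 11*(-6)) - 511/(-21 + (-6)² + 11*(-6))) = 159 + (1 + (-21 + 36 - 66)² - 511*(-21 + 36 - 66) - 511/(-21 + 36 - 66)) = 159 + (1 + (-51)² - 511*(-51) - 511/(-51)) = 159 + (1 + 2601 + 26061 - 511*(-1/51)) = 159 + (1 + 2601 + 26061 + 511/51) = 159 + 1462324/51 = 1470433/51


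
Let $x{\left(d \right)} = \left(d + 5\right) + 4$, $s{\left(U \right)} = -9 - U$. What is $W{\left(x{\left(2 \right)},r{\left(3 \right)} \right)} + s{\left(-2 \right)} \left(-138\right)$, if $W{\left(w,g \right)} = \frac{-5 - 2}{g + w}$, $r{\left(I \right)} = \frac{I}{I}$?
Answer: $\frac{11585}{12} \approx 965.42$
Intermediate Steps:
$r{\left(I \right)} = 1$
$x{\left(d \right)} = 9 + d$ ($x{\left(d \right)} = \left(5 + d\right) + 4 = 9 + d$)
$W{\left(w,g \right)} = - \frac{7}{g + w}$
$W{\left(x{\left(2 \right)},r{\left(3 \right)} \right)} + s{\left(-2 \right)} \left(-138\right) = - \frac{7}{1 + \left(9 + 2\right)} + \left(-9 - -2\right) \left(-138\right) = - \frac{7}{1 + 11} + \left(-9 + 2\right) \left(-138\right) = - \frac{7}{12} - -966 = \left(-7\right) \frac{1}{12} + 966 = - \frac{7}{12} + 966 = \frac{11585}{12}$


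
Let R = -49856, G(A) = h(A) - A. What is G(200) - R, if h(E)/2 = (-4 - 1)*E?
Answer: 47656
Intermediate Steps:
h(E) = -10*E (h(E) = 2*((-4 - 1)*E) = 2*(-5*E) = -10*E)
G(A) = -11*A (G(A) = -10*A - A = -11*A)
G(200) - R = -11*200 - 1*(-49856) = -2200 + 49856 = 47656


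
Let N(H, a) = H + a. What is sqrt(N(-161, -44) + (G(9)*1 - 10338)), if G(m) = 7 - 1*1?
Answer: I*sqrt(10537) ≈ 102.65*I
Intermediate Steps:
G(m) = 6 (G(m) = 7 - 1 = 6)
sqrt(N(-161, -44) + (G(9)*1 - 10338)) = sqrt((-161 - 44) + (6*1 - 10338)) = sqrt(-205 + (6 - 10338)) = sqrt(-205 - 10332) = sqrt(-10537) = I*sqrt(10537)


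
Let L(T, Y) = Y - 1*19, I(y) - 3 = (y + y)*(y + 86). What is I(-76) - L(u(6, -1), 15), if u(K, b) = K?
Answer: -1513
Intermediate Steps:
I(y) = 3 + 2*y*(86 + y) (I(y) = 3 + (y + y)*(y + 86) = 3 + (2*y)*(86 + y) = 3 + 2*y*(86 + y))
L(T, Y) = -19 + Y (L(T, Y) = Y - 19 = -19 + Y)
I(-76) - L(u(6, -1), 15) = (3 + 2*(-76)² + 172*(-76)) - (-19 + 15) = (3 + 2*5776 - 13072) - 1*(-4) = (3 + 11552 - 13072) + 4 = -1517 + 4 = -1513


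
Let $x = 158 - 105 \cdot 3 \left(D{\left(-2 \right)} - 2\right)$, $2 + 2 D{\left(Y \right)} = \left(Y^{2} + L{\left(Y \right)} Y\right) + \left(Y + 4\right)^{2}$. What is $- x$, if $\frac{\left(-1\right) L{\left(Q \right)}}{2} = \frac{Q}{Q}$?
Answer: $787$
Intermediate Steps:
$L{\left(Q \right)} = -2$ ($L{\left(Q \right)} = - 2 \frac{Q}{Q} = \left(-2\right) 1 = -2$)
$D{\left(Y \right)} = -1 + \frac{Y^{2}}{2} + \frac{\left(4 + Y\right)^{2}}{2} - Y$ ($D{\left(Y \right)} = -1 + \frac{\left(Y^{2} - 2 Y\right) + \left(Y + 4\right)^{2}}{2} = -1 + \frac{\left(Y^{2} - 2 Y\right) + \left(4 + Y\right)^{2}}{2} = -1 + \frac{Y^{2} + \left(4 + Y\right)^{2} - 2 Y}{2} = -1 + \left(\frac{Y^{2}}{2} + \frac{\left(4 + Y\right)^{2}}{2} - Y\right) = -1 + \frac{Y^{2}}{2} + \frac{\left(4 + Y\right)^{2}}{2} - Y$)
$x = -787$ ($x = 158 - 105 \cdot 3 \left(\left(7 + \left(-2\right)^{2} + 3 \left(-2\right)\right) - 2\right) = 158 - 105 \cdot 3 \left(\left(7 + 4 - 6\right) - 2\right) = 158 - 105 \cdot 3 \left(5 - 2\right) = 158 - 105 \cdot 3 \cdot 3 = 158 - 945 = -787$)
$- x = \left(-1\right) \left(-787\right) = 787$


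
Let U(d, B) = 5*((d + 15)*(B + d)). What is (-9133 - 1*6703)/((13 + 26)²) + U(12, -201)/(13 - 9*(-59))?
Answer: -47423099/827424 ≈ -57.314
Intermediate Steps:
U(d, B) = 5*(15 + d)*(B + d) (U(d, B) = 5*((15 + d)*(B + d)) = 5*(15 + d)*(B + d))
(-9133 - 1*6703)/((13 + 26)²) + U(12, -201)/(13 - 9*(-59)) = (-9133 - 1*6703)/((13 + 26)²) + (5*12² + 75*(-201) + 75*12 + 5*(-201)*12)/(13 - 9*(-59)) = (-9133 - 6703)/(39²) + (5*144 - 15075 + 900 - 12060)/(13 + 531) = -15836/1521 + (720 - 15075 + 900 - 12060)/544 = -15836*1/1521 - 25515*1/544 = -15836/1521 - 25515/544 = -47423099/827424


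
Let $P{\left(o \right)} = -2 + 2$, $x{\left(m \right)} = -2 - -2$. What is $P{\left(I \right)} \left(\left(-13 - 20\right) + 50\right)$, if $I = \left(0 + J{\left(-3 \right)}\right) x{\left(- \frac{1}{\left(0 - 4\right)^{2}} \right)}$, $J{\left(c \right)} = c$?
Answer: $0$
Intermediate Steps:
$x{\left(m \right)} = 0$ ($x{\left(m \right)} = -2 + 2 = 0$)
$I = 0$ ($I = \left(0 - 3\right) 0 = \left(-3\right) 0 = 0$)
$P{\left(o \right)} = 0$
$P{\left(I \right)} \left(\left(-13 - 20\right) + 50\right) = 0 \left(\left(-13 - 20\right) + 50\right) = 0 \left(-33 + 50\right) = 0 \cdot 17 = 0$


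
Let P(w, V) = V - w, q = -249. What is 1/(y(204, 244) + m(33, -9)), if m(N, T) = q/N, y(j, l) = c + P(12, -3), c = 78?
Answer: 11/610 ≈ 0.018033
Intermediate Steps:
y(j, l) = 63 (y(j, l) = 78 + (-3 - 1*12) = 78 + (-3 - 12) = 78 - 15 = 63)
m(N, T) = -249/N
1/(y(204, 244) + m(33, -9)) = 1/(63 - 249/33) = 1/(63 - 249*1/33) = 1/(63 - 83/11) = 1/(610/11) = 11/610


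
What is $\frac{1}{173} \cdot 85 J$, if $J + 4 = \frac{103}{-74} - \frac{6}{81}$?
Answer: $- \frac{928285}{345654} \approx -2.6856$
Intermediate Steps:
$J = - \frac{10921}{1998}$ ($J = -4 + \left(\frac{103}{-74} - \frac{6}{81}\right) = -4 + \left(103 \left(- \frac{1}{74}\right) - \frac{2}{27}\right) = -4 - \frac{2929}{1998} = - \frac{10921}{1998} \approx -5.466$)
$\frac{1}{173} \cdot 85 J = \frac{1}{173} \cdot 85 \left(- \frac{10921}{1998}\right) = \frac{85}{173} \left(- \frac{10921}{1998}\right) = - \frac{928285}{345654}$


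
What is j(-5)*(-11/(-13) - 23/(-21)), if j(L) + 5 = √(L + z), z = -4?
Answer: -2650/273 + 530*I/91 ≈ -9.707 + 5.8242*I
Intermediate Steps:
j(L) = -5 + √(-4 + L) (j(L) = -5 + √(L - 4) = -5 + √(-4 + L))
j(-5)*(-11/(-13) - 23/(-21)) = (-5 + √(-4 - 5))*(-11/(-13) - 23/(-21)) = (-5 + √(-9))*(-11*(-1/13) - 23*(-1/21)) = (-5 + 3*I)*(11/13 + 23/21) = (-5 + 3*I)*(530/273) = -2650/273 + 530*I/91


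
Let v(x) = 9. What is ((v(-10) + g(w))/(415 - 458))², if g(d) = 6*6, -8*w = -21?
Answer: 2025/1849 ≈ 1.0952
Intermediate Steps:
w = 21/8 (w = -⅛*(-21) = 21/8 ≈ 2.6250)
g(d) = 36
((v(-10) + g(w))/(415 - 458))² = ((9 + 36)/(415 - 458))² = (45/(-43))² = (45*(-1/43))² = (-45/43)² = 2025/1849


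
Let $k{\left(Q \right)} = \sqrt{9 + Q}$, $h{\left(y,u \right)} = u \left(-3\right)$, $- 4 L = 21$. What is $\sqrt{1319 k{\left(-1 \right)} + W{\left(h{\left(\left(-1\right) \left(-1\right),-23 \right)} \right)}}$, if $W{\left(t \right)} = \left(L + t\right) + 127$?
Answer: $\frac{\sqrt{763 + 10552 \sqrt{2}}}{2} \approx 62.621$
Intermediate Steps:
$L = - \frac{21}{4}$ ($L = \left(- \frac{1}{4}\right) 21 = - \frac{21}{4} \approx -5.25$)
$h{\left(y,u \right)} = - 3 u$
$W{\left(t \right)} = \frac{487}{4} + t$ ($W{\left(t \right)} = \left(- \frac{21}{4} + t\right) + 127 = \frac{487}{4} + t$)
$\sqrt{1319 k{\left(-1 \right)} + W{\left(h{\left(\left(-1\right) \left(-1\right),-23 \right)} \right)}} = \sqrt{1319 \sqrt{9 - 1} + \left(\frac{487}{4} - -69\right)} = \sqrt{1319 \sqrt{8} + \left(\frac{487}{4} + 69\right)} = \sqrt{1319 \cdot 2 \sqrt{2} + \frac{763}{4}} = \sqrt{2638 \sqrt{2} + \frac{763}{4}} = \sqrt{\frac{763}{4} + 2638 \sqrt{2}}$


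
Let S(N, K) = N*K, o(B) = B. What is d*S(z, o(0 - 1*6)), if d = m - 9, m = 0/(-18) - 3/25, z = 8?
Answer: 10944/25 ≈ 437.76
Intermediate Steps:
m = -3/25 (m = 0*(-1/18) - 3*1/25 = 0 - 3/25 = -3/25 ≈ -0.12000)
S(N, K) = K*N
d = -228/25 (d = -3/25 - 9 = -228/25 ≈ -9.1200)
d*S(z, o(0 - 1*6)) = -228*(0 - 1*6)*8/25 = -228*(0 - 6)*8/25 = -(-1368)*8/25 = -228/25*(-48) = 10944/25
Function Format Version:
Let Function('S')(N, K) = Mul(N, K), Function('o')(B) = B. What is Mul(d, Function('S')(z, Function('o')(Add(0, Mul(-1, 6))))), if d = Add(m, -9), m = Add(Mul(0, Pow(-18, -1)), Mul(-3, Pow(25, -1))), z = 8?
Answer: Rational(10944, 25) ≈ 437.76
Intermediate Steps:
m = Rational(-3, 25) (m = Add(Mul(0, Rational(-1, 18)), Mul(-3, Rational(1, 25))) = Add(0, Rational(-3, 25)) = Rational(-3, 25) ≈ -0.12000)
Function('S')(N, K) = Mul(K, N)
d = Rational(-228, 25) (d = Add(Rational(-3, 25), -9) = Rational(-228, 25) ≈ -9.1200)
Mul(d, Function('S')(z, Function('o')(Add(0, Mul(-1, 6))))) = Mul(Rational(-228, 25), Mul(Add(0, Mul(-1, 6)), 8)) = Mul(Rational(-228, 25), Mul(Add(0, -6), 8)) = Mul(Rational(-228, 25), Mul(-6, 8)) = Mul(Rational(-228, 25), -48) = Rational(10944, 25)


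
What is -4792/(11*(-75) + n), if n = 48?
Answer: 4792/777 ≈ 6.1673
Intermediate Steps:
-4792/(11*(-75) + n) = -4792/(11*(-75) + 48) = -4792/(-825 + 48) = -4792/(-777) = -4792*(-1/777) = 4792/777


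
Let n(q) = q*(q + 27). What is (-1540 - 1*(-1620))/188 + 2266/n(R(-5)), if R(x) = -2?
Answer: -52751/1175 ≈ -44.894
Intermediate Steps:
n(q) = q*(27 + q)
(-1540 - 1*(-1620))/188 + 2266/n(R(-5)) = (-1540 - 1*(-1620))/188 + 2266/((-2*(27 - 2))) = (-1540 + 1620)*(1/188) + 2266/((-2*25)) = 80*(1/188) + 2266/(-50) = 20/47 + 2266*(-1/50) = 20/47 - 1133/25 = -52751/1175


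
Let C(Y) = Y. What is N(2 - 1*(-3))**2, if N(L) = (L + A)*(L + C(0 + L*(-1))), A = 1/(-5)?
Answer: 0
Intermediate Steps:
A = -1/5 ≈ -0.20000
N(L) = 0 (N(L) = (L - 1/5)*(L + (0 + L*(-1))) = (-1/5 + L)*(L + (0 - L)) = (-1/5 + L)*(L - L) = (-1/5 + L)*0 = 0)
N(2 - 1*(-3))**2 = 0**2 = 0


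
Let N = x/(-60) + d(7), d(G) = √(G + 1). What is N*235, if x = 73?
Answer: -3431/12 + 470*√2 ≈ 378.76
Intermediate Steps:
d(G) = √(1 + G)
N = -73/60 + 2*√2 (N = 73/(-60) + √(1 + 7) = 73*(-1/60) + √8 = -73/60 + 2*√2 ≈ 1.6118)
N*235 = (-73/60 + 2*√2)*235 = -3431/12 + 470*√2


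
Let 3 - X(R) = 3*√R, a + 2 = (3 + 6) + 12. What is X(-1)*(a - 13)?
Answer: 18 - 18*I ≈ 18.0 - 18.0*I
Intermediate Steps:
a = 19 (a = -2 + ((3 + 6) + 12) = -2 + (9 + 12) = -2 + 21 = 19)
X(R) = 3 - 3*√R
X(-1)*(a - 13) = (3 - 3*I)*(19 - 13) = (3 - 3*I)*6 = 18 - 18*I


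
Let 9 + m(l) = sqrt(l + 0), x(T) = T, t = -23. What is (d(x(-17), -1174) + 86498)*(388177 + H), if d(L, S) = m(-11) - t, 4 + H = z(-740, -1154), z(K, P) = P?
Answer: 33481787728 + 387019*I*sqrt(11) ≈ 3.3482e+10 + 1.2836e+6*I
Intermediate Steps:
H = -1158 (H = -4 - 1154 = -1158)
m(l) = -9 + sqrt(l) (m(l) = -9 + sqrt(l + 0) = -9 + sqrt(l))
d(L, S) = 14 + I*sqrt(11) (d(L, S) = (-9 + sqrt(-11)) - 1*(-23) = (-9 + I*sqrt(11)) + 23 = 14 + I*sqrt(11))
(d(x(-17), -1174) + 86498)*(388177 + H) = ((14 + I*sqrt(11)) + 86498)*(388177 - 1158) = (86512 + I*sqrt(11))*387019 = 33481787728 + 387019*I*sqrt(11)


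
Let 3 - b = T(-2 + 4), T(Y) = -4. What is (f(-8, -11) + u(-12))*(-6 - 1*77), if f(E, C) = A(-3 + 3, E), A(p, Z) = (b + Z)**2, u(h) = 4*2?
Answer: -747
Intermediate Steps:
u(h) = 8
b = 7 (b = 3 - 1*(-4) = 3 + 4 = 7)
A(p, Z) = (7 + Z)**2
f(E, C) = (7 + E)**2
(f(-8, -11) + u(-12))*(-6 - 1*77) = ((7 - 8)**2 + 8)*(-6 - 1*77) = ((-1)**2 + 8)*(-6 - 77) = (1 + 8)*(-83) = 9*(-83) = -747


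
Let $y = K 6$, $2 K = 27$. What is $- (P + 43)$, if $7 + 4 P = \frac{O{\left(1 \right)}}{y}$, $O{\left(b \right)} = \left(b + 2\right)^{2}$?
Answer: $- \frac{743}{18} \approx -41.278$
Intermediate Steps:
$K = \frac{27}{2}$ ($K = \frac{1}{2} \cdot 27 = \frac{27}{2} \approx 13.5$)
$O{\left(b \right)} = \left(2 + b\right)^{2}$
$y = 81$ ($y = \frac{27}{2} \cdot 6 = 81$)
$P = - \frac{31}{18}$ ($P = - \frac{7}{4} + \frac{\left(2 + 1\right)^{2} \cdot \frac{1}{81}}{4} = - \frac{7}{4} + \frac{3^{2} \cdot \frac{1}{81}}{4} = - \frac{7}{4} + \frac{9 \cdot \frac{1}{81}}{4} = - \frac{7}{4} + \frac{1}{4} \cdot \frac{1}{9} = - \frac{7}{4} + \frac{1}{36} = - \frac{31}{18} \approx -1.7222$)
$- (P + 43) = - (- \frac{31}{18} + 43) = \left(-1\right) \frac{743}{18} = - \frac{743}{18}$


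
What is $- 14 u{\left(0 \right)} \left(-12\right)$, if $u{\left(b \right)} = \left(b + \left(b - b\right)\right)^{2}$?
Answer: $0$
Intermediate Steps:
$u{\left(b \right)} = b^{2}$ ($u{\left(b \right)} = \left(b + 0\right)^{2} = b^{2}$)
$- 14 u{\left(0 \right)} \left(-12\right) = - 14 \cdot 0^{2} \left(-12\right) = \left(-14\right) 0 \left(-12\right) = 0 \left(-12\right) = 0$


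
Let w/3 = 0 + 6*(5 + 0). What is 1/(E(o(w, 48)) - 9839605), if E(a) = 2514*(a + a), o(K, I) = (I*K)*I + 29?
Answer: 1/1032912287 ≈ 9.6814e-10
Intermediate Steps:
w = 90 (w = 3*(0 + 6*(5 + 0)) = 3*(0 + 6*5) = 3*(0 + 30) = 3*30 = 90)
o(K, I) = 29 + K*I² (o(K, I) = K*I² + 29 = 29 + K*I²)
E(a) = 5028*a (E(a) = 2514*(2*a) = 5028*a)
1/(E(o(w, 48)) - 9839605) = 1/(5028*(29 + 90*48²) - 9839605) = 1/(5028*(29 + 90*2304) - 9839605) = 1/(5028*(29 + 207360) - 9839605) = 1/(5028*207389 - 9839605) = 1/(1042751892 - 9839605) = 1/1032912287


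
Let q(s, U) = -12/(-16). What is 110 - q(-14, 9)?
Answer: 437/4 ≈ 109.25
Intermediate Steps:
q(s, U) = 3/4 (q(s, U) = -12*(-1/16) = 3/4)
110 - q(-14, 9) = 110 - 1*3/4 = 110 - 3/4 = 437/4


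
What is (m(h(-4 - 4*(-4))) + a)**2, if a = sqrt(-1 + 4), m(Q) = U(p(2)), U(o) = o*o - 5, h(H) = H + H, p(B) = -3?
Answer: (4 + sqrt(3))**2 ≈ 32.856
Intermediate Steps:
h(H) = 2*H
U(o) = -5 + o**2 (U(o) = o**2 - 5 = -5 + o**2)
m(Q) = 4 (m(Q) = -5 + (-3)**2 = -5 + 9 = 4)
a = sqrt(3) ≈ 1.7320
(m(h(-4 - 4*(-4))) + a)**2 = (4 + sqrt(3))**2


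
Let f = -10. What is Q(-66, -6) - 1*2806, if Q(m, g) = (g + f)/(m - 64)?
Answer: -182382/65 ≈ -2805.9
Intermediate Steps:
Q(m, g) = (-10 + g)/(-64 + m) (Q(m, g) = (g - 10)/(m - 64) = (-10 + g)/(-64 + m))
Q(-66, -6) - 1*2806 = (-10 - 6)/(-64 - 66) - 1*2806 = -16/(-130) - 2806 = -1/130*(-16) - 2806 = 8/65 - 2806 = -182382/65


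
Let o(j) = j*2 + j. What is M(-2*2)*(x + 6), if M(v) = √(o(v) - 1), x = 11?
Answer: 17*I*√13 ≈ 61.294*I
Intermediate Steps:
o(j) = 3*j (o(j) = 2*j + j = 3*j)
M(v) = √(-1 + 3*v) (M(v) = √(3*v - 1) = √(-1 + 3*v))
M(-2*2)*(x + 6) = √(-1 + 3*(-2*2))*(11 + 6) = √(-1 + 3*(-4))*17 = √(-1 - 12)*17 = √(-13)*17 = (I*√13)*17 = 17*I*√13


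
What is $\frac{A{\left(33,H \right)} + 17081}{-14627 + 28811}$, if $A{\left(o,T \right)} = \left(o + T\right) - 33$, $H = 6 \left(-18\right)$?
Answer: $\frac{16973}{14184} \approx 1.1966$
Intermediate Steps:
$H = -108$
$A{\left(o,T \right)} = -33 + T + o$ ($A{\left(o,T \right)} = \left(T + o\right) - 33 = -33 + T + o$)
$\frac{A{\left(33,H \right)} + 17081}{-14627 + 28811} = \frac{\left(-33 - 108 + 33\right) + 17081}{-14627 + 28811} = \frac{-108 + 17081}{14184} = 16973 \cdot \frac{1}{14184} = \frac{16973}{14184}$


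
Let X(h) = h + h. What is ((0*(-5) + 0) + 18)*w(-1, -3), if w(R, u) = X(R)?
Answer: -36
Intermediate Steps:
X(h) = 2*h
w(R, u) = 2*R
((0*(-5) + 0) + 18)*w(-1, -3) = ((0*(-5) + 0) + 18)*(2*(-1)) = ((0 + 0) + 18)*(-2) = (0 + 18)*(-2) = 18*(-2) = -36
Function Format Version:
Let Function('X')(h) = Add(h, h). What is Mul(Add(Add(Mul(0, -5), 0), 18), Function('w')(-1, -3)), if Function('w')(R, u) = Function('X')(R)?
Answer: -36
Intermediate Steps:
Function('X')(h) = Mul(2, h)
Function('w')(R, u) = Mul(2, R)
Mul(Add(Add(Mul(0, -5), 0), 18), Function('w')(-1, -3)) = Mul(Add(Add(Mul(0, -5), 0), 18), Mul(2, -1)) = Mul(Add(Add(0, 0), 18), -2) = Mul(Add(0, 18), -2) = Mul(18, -2) = -36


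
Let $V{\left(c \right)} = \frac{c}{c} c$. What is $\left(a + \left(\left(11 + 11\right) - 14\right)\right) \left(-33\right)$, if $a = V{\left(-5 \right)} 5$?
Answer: $561$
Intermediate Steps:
$V{\left(c \right)} = c$ ($V{\left(c \right)} = 1 c = c$)
$a = -25$ ($a = \left(-5\right) 5 = -25$)
$\left(a + \left(\left(11 + 11\right) - 14\right)\right) \left(-33\right) = \left(-25 + \left(\left(11 + 11\right) - 14\right)\right) \left(-33\right) = \left(-25 + \left(22 - 14\right)\right) \left(-33\right) = \left(-25 + 8\right) \left(-33\right) = \left(-17\right) \left(-33\right) = 561$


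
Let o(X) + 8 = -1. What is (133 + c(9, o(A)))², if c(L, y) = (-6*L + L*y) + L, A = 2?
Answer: 49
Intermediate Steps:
o(X) = -9 (o(X) = -8 - 1 = -9)
c(L, y) = -5*L + L*y
(133 + c(9, o(A)))² = (133 + 9*(-5 - 9))² = (133 + 9*(-14))² = (133 - 126)² = 7² = 49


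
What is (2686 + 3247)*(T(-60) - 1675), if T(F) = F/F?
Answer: -9931842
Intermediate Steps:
T(F) = 1
(2686 + 3247)*(T(-60) - 1675) = (2686 + 3247)*(1 - 1675) = 5933*(-1674) = -9931842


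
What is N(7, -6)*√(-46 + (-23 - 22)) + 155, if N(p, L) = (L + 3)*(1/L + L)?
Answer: 155 + 37*I*√91/2 ≈ 155.0 + 176.48*I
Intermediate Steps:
N(p, L) = (3 + L)*(L + 1/L)
N(7, -6)*√(-46 + (-23 - 22)) + 155 = (1 + (-6)² + 3*(-6) + 3/(-6))*√(-46 + (-23 - 22)) + 155 = (1 + 36 - 18 + 3*(-⅙))*√(-46 - 45) + 155 = (1 + 36 - 18 - ½)*√(-91) + 155 = 37*(I*√91)/2 + 155 = 37*I*√91/2 + 155 = 155 + 37*I*√91/2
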